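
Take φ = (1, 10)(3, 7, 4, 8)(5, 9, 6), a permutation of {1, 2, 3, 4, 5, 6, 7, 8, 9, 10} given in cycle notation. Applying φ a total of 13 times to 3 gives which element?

3 lies in the 4-cycle (3, 7, 4, 8).
Since the cycle has length 4, φ^13 acts on it the same as φ^1 (13 mod 4 = 1).
Advancing 1 step from 3: 3 → 7.

7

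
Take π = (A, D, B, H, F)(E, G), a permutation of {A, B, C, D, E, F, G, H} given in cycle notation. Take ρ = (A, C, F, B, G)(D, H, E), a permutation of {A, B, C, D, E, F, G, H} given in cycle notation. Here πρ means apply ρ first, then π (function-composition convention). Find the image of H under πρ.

G

ρ(H) = E, then π(E) = G; composing gives (πρ)(H) = G.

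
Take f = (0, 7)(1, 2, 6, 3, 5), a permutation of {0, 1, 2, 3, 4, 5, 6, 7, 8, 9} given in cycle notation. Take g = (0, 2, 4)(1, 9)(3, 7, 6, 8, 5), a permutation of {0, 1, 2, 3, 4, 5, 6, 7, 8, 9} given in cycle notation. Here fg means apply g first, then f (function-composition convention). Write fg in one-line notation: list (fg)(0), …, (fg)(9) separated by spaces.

(fg)(x) = f(g(x)). Computing each image: f(g(0)) = f(2) = 6, f(g(1)) = f(9) = 9, f(g(2)) = f(4) = 4, f(g(3)) = f(7) = 0, f(g(4)) = f(0) = 7, f(g(5)) = f(3) = 5, f(g(6)) = f(8) = 8, f(g(7)) = f(6) = 3, f(g(8)) = f(5) = 1, f(g(9)) = f(1) = 2.
Hence fg = [6 9 4 0 7 5 8 3 1 2].

6 9 4 0 7 5 8 3 1 2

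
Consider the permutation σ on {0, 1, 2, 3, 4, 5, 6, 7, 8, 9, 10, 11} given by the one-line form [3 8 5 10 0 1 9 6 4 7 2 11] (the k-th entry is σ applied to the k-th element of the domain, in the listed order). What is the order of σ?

Writing σ as disjoint cycles, the cycle lengths are 8, 3, 1.
Since disjoint cycles commute, ord(σ) = lcm(8, 3) = 24.

24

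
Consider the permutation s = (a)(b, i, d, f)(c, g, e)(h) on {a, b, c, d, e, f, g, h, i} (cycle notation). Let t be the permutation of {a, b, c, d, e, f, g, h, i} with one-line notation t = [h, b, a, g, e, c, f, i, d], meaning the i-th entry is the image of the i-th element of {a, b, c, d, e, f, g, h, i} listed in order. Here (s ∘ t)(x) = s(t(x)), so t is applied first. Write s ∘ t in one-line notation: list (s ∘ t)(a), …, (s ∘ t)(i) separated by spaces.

h i a e c g b d f

(s ∘ t)(x) = s(t(x)). Computing each image: s(t(a)) = s(h) = h, s(t(b)) = s(b) = i, s(t(c)) = s(a) = a, s(t(d)) = s(g) = e, s(t(e)) = s(e) = c, s(t(f)) = s(c) = g, s(t(g)) = s(f) = b, s(t(h)) = s(i) = d, s(t(i)) = s(d) = f.
Hence s ∘ t = [h i a e c g b d f].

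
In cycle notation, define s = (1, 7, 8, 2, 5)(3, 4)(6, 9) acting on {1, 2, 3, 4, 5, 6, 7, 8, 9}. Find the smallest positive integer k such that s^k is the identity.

The cycle type of s is (5, 2, 2).
Since disjoint cycles commute, ord(s) = lcm(5, 2, 2) = 10.

10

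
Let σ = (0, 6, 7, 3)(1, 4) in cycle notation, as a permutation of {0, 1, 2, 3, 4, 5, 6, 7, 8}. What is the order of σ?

4

The disjoint cycles have lengths 4, 2, 1, 1, 1.
The order is lcm(4, 2) = 4.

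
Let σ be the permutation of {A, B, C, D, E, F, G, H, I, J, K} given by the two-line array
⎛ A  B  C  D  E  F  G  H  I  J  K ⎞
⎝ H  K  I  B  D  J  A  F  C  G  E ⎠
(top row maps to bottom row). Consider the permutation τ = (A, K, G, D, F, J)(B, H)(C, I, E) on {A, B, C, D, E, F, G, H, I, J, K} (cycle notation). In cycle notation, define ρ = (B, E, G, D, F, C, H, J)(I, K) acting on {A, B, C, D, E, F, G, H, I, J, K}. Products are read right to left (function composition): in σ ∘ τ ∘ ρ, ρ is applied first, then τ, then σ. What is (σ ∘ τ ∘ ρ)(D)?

(σ ∘ τ ∘ ρ)(D) = σ(τ(ρ(D))). ρ(D) = F, then τ(F) = J, then σ(J) = G, so the result is G.

G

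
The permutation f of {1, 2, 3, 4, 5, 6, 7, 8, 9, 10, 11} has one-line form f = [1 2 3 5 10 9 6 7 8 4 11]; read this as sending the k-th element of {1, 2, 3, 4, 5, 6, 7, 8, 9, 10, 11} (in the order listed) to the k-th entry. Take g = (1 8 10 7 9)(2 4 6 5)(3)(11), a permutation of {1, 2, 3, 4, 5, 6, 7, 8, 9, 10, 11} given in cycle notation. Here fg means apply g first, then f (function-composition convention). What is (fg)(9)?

1

First apply g: g(9) = 1, then f(1) = 1. Thus (fg)(9) = 1.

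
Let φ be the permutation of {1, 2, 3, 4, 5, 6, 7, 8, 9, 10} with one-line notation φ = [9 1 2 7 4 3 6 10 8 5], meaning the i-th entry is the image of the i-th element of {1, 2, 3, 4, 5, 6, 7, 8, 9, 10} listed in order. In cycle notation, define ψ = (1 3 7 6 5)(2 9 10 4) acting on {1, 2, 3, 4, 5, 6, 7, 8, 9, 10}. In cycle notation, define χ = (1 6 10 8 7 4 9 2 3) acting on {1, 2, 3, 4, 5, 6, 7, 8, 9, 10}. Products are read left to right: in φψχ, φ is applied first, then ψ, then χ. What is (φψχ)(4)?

Chase 4: φ(4) = 7; ψ(7) = 6; χ(6) = 10. Hence (φψχ)(4) = 10.

10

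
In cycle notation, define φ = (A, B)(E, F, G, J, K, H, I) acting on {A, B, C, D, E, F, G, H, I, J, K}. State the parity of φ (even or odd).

The cycle lengths are 7, 2, 1, 1.
A cycle of length ℓ contributes ℓ−1 transpositions, so φ is a product of 6 + 1 = 7 transpositions — odd.

odd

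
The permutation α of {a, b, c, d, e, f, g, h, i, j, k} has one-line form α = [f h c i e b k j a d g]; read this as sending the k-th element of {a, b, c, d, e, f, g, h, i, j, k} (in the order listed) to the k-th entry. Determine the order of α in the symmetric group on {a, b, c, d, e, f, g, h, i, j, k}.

Decomposing into disjoint cycles gives cycle lengths 7, 2, 1, 1.
Since disjoint cycles commute, ord(α) = lcm(7, 2) = 14.

14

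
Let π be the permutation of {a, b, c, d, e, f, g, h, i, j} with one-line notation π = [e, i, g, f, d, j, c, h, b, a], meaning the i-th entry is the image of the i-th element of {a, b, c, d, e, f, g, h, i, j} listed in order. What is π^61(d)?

f

Tracing d → f → … returns to d after 5 steps, so d lies in a 5-cycle (a e d f j).
Since the cycle has length 5, π^61 acts on it the same as π^1 (61 mod 5 = 1).
Stepping 1 place around the cycle: d → f.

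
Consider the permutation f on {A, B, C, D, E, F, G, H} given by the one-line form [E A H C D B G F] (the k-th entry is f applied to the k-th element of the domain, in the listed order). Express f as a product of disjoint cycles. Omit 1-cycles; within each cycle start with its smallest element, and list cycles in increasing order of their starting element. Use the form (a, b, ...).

(A, E, D, C, H, F, B)

Iterating f from A gives A → E → D → C → H → F → B → A; that is the 7-cycle (A, E, D, C, H, F, B).
Repeating from the next unused element and collecting all non-trivial cycles gives (A, E, D, C, H, F, B).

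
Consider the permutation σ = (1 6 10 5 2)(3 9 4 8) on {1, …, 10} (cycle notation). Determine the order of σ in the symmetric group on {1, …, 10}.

20

The cycle type of σ is (5, 4, 1).
Since disjoint cycles commute, ord(σ) = lcm(5, 4) = 20.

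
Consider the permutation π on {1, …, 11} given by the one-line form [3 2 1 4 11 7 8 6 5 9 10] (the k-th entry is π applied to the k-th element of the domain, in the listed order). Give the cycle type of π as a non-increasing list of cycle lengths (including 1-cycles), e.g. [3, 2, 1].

[4, 3, 2, 1, 1]

The disjoint cycles are (1, 3)(2)(4)(5, 11, 10, 9)(6, 7, 8), with lengths 4, 3, 2, 1, 1 in non-increasing order.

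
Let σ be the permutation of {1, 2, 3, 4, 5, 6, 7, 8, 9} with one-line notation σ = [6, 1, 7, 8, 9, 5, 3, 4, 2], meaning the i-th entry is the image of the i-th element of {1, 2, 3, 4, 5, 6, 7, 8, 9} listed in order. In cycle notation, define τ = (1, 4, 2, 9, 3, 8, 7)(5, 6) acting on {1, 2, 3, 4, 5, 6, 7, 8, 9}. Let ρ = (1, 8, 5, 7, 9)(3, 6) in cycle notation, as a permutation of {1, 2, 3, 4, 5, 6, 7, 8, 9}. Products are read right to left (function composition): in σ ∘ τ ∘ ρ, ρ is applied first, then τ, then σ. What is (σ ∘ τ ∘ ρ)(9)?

(σ ∘ τ ∘ ρ)(9) = σ(τ(ρ(9))). ρ(9) = 1, then τ(1) = 4, then σ(4) = 8, so the result is 8.

8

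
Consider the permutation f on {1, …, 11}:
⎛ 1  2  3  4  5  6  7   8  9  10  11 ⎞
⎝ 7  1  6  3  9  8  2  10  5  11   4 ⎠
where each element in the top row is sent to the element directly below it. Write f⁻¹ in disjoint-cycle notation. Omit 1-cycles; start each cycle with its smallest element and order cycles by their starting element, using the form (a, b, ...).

(1, 2, 7)(3, 4, 11, 10, 8, 6)(5, 9)

The cycle decomposition of f is (1, 7, 2)(3, 6, 8, 10, 11, 4)(5, 9).
The inverse reverses every cycle; in canonical form, f⁻¹ = (1, 2, 7)(3, 4, 11, 10, 8, 6)(5, 9).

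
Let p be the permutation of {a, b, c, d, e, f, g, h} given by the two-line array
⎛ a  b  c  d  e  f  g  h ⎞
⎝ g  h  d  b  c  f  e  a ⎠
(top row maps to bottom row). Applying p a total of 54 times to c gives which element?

g

Tracing c → d → … returns to c after 7 steps, so c lies in a 7-cycle (a g e c d b h).
On a 7-cycle, p^7 is the identity, so p^54 = p^5 there (54 ≡ 5 mod 7).
Advancing 5 steps from c: c → d → b → h → a → g.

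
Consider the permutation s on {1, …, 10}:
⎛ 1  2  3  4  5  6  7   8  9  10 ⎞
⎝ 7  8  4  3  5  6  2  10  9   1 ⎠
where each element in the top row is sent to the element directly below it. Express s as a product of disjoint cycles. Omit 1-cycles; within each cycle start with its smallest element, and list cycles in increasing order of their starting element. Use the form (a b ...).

From 1: 1 → 7 → 2 → 8 → 10 → 1, closing the cycle (1 7 2 8 10).
Repeating from the next unused element and collecting all non-trivial cycles gives (1 7 2 8 10)(3 4).

(1 7 2 8 10)(3 4)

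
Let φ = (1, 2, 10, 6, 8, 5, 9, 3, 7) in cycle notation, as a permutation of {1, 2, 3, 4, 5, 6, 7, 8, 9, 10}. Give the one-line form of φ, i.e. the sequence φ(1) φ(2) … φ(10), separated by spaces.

2 10 7 4 9 8 1 5 3 6

Image by image: 1↦2, 2↦10, 3↦7, 4↦4, 5↦9, 6↦8, 7↦1, 8↦5, 9↦3, 10↦6.
So the one-line form is 2 10 7 4 9 8 1 5 3 6.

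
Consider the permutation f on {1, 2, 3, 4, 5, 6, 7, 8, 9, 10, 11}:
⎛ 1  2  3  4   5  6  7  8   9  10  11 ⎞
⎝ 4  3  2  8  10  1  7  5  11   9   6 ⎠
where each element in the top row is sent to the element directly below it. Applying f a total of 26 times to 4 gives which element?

5

Tracing 4 → 8 → … returns to 4 after 8 steps, so 4 lies in an 8-cycle (1 4 8 5 10 9 11 6).
Since the cycle has length 8, f^26 acts on it the same as f^2 (26 mod 8 = 2).
Advancing 2 steps from 4: 4 → 8 → 5.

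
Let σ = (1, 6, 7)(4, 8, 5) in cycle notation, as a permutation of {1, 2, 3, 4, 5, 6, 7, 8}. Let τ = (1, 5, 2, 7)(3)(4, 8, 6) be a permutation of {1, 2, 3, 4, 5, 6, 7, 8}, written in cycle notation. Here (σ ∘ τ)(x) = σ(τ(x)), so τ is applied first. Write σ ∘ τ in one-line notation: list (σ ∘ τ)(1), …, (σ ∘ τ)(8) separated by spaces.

4 1 3 5 2 8 6 7

(σ ∘ τ)(x) = σ(τ(x)). Computing each image: σ(τ(1)) = σ(5) = 4, σ(τ(2)) = σ(7) = 1, σ(τ(3)) = σ(3) = 3, σ(τ(4)) = σ(8) = 5, σ(τ(5)) = σ(2) = 2, σ(τ(6)) = σ(4) = 8, σ(τ(7)) = σ(1) = 6, σ(τ(8)) = σ(6) = 7.
Hence σ ∘ τ = [4 1 3 5 2 8 6 7].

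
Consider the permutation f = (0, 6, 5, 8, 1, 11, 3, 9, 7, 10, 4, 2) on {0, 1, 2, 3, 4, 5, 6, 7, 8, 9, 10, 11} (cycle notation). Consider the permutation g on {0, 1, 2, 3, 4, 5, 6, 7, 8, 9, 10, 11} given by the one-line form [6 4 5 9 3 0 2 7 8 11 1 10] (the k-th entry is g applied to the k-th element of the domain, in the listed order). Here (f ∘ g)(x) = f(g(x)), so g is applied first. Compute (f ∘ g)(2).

(f ∘ g)(2) = f(g(2)). g(2) = 5, then f(5) = 8. So (f ∘ g)(2) = 8.

8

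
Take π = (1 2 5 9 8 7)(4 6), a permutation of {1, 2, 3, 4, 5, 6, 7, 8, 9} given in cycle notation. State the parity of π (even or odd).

The cycle lengths are 6, 2, 1.
A cycle of length ℓ contributes ℓ−1 transpositions, so π is a product of 5 + 1 = 6 transpositions — even.

even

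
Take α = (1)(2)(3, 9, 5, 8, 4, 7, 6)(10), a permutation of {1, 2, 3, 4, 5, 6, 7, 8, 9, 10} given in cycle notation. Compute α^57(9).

5

9 lies in the 7-cycle (3, 9, 5, 8, 4, 7, 6).
Powers repeat with period 7 on this cycle, and 57 mod 7 = 1, so α^57(9) = α^1(9).
Stepping 1 place around the cycle: 9 → 5.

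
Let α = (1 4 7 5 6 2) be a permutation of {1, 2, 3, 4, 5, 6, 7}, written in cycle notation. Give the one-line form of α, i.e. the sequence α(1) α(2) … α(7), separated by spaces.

Reading each image from the cycles: 1→4, 2→1, 3→3, 4→7, 5→6, 6→2, 7→5.
So the one-line form is 4 1 3 7 6 2 5.

4 1 3 7 6 2 5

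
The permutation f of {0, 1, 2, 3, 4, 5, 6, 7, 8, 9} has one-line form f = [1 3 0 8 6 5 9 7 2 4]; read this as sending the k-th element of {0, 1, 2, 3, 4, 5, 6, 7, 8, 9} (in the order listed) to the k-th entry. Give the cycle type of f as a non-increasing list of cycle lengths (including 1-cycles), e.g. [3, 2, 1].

[5, 3, 1, 1]

The disjoint cycles are (0 1 3 8 2)(4 6 9)(5)(7), with lengths 5, 3, 1, 1 in non-increasing order.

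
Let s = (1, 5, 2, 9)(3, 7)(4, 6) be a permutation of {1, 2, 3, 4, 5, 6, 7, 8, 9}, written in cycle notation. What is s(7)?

In the cycle (3, 7), 7 is followed by 3, so s(7) = 3.

3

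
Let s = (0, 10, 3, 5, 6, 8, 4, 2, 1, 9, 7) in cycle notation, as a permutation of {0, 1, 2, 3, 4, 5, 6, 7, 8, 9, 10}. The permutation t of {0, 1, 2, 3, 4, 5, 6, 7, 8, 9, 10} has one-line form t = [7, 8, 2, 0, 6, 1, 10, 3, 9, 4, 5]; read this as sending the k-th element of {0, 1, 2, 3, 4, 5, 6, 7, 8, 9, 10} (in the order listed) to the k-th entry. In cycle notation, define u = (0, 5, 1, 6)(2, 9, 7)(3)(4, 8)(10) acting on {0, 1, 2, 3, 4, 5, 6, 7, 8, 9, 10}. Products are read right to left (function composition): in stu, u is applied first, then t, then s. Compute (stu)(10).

6

Chase 10: u(10) = 10; t(10) = 5; s(5) = 6. Hence (stu)(10) = 6.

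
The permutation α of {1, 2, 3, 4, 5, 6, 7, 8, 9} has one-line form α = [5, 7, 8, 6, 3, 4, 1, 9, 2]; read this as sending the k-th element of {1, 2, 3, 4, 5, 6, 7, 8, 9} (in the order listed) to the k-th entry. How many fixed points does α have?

No element satisfies α(x) = x, so there are 0 fixed points.

0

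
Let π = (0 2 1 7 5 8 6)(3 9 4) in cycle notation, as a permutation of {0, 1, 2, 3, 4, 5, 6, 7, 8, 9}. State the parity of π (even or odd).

even

The cycle lengths are 7, 3.
A cycle of length ℓ contributes ℓ−1 transpositions, so π is a product of 6 + 2 = 8 transpositions — even.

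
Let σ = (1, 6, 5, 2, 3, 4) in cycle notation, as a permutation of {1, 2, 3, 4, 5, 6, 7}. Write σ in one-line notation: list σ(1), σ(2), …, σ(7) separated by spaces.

6 3 4 1 2 5 7

Image by image: 1↦6, 2↦3, 3↦4, 4↦1, 5↦2, 6↦5, 7↦7.
Listing these in domain order gives 6 3 4 1 2 5 7.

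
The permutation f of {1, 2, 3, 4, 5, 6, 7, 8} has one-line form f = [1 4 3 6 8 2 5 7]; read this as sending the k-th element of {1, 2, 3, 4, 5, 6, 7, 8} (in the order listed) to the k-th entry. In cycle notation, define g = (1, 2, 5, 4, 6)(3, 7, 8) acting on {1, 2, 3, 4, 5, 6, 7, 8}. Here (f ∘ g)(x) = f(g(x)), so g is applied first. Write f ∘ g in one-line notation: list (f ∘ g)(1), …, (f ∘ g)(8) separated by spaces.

4 8 5 2 6 1 7 3

Chase each element through g then f: 1 → 2 → 4; 2 → 5 → 8; 3 → 7 → 5; 4 → 6 → 2; 5 → 4 → 6; 6 → 1 → 1; 7 → 8 → 7; 8 → 3 → 3.
So f ∘ g in one-line form is 4 8 5 2 6 1 7 3.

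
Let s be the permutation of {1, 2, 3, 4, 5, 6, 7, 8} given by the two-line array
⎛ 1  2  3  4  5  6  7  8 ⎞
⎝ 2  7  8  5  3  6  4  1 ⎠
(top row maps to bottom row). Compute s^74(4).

1

Tracing 4 → 5 → … returns to 4 after 7 steps, so 4 lies in a 7-cycle (1, 2, 7, 4, 5, 3, 8).
Since the cycle has length 7, s^74 acts on it the same as s^4 (74 mod 7 = 4).
Stepping 4 places around the cycle: 4 → 5 → 3 → 8 → 1.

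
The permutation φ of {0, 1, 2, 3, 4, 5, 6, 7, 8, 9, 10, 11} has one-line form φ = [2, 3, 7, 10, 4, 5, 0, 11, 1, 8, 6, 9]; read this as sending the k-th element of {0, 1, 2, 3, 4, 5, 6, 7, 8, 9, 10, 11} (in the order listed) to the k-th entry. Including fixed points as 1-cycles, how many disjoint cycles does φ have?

The cycle decomposition is (0, 2, 7, 11, 9, 8, 1, 3, 10, 6)(4)(5), which has 3 cycles (counting 1-cycles).

3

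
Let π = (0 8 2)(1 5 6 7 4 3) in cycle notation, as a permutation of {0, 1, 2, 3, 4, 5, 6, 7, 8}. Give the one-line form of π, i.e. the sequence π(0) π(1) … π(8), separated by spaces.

Reading each image from the cycles: 0↦8, 1↦5, 2↦0, 3↦1, 4↦3, 5↦6, 6↦7, 7↦4, 8↦2.
Listing these in domain order gives 8 5 0 1 3 6 7 4 2.

8 5 0 1 3 6 7 4 2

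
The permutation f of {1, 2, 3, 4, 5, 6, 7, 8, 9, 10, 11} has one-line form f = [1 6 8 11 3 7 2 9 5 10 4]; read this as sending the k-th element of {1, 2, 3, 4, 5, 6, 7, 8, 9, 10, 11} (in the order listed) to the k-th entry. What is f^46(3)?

9

Tracing 3 → 8 → … returns to 3 after 4 steps, so 3 lies in a 4-cycle (3 8 9 5).
Powers repeat with period 4 on this cycle, and 46 mod 4 = 2, so f^46(3) = f^2(3).
Stepping 2 places around the cycle: 3 → 8 → 9.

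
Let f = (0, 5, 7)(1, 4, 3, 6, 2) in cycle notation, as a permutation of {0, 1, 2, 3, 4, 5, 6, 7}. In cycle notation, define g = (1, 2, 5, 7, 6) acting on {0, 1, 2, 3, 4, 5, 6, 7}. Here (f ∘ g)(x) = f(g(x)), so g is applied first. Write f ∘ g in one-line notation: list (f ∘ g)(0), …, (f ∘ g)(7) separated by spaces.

5 1 7 6 3 0 4 2

For each element, apply g then f: 0 → 0 → 5; 1 → 2 → 1; 2 → 5 → 7; 3 → 3 → 6; 4 → 4 → 3; 5 → 7 → 0; 6 → 1 → 4; 7 → 6 → 2.
So f ∘ g in one-line form is 5 1 7 6 3 0 4 2.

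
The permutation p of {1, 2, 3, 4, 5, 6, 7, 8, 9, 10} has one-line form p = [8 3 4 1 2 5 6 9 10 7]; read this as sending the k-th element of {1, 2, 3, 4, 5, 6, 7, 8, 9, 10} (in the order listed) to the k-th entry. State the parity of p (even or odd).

odd

In disjoint-cycle form the cycle lengths are 10.
A cycle is odd iff its length is even; p has 1 even-length cycle, so sgn(p) = (−1)^1 and p is odd.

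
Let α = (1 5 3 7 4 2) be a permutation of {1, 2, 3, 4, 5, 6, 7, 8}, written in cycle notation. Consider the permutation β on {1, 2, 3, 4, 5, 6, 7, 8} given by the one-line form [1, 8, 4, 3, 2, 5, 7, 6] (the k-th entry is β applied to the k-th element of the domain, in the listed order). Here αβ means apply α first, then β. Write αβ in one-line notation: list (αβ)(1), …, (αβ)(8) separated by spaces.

(αβ)(x) = β(α(x)). Computing each image: β(α(1)) = β(5) = 2, β(α(2)) = β(1) = 1, β(α(3)) = β(7) = 7, β(α(4)) = β(2) = 8, β(α(5)) = β(3) = 4, β(α(6)) = β(6) = 5, β(α(7)) = β(4) = 3, β(α(8)) = β(8) = 6.
Hence αβ = [2 1 7 8 4 5 3 6].

2 1 7 8 4 5 3 6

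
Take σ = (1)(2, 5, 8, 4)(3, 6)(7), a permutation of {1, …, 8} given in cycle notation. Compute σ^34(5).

5 lies in the 4-cycle (2, 5, 8, 4).
On a 4-cycle, σ^4 is the identity, so σ^34 = σ^2 there (34 ≡ 2 mod 4).
Stepping 2 places around the cycle: 5 → 8 → 4.

4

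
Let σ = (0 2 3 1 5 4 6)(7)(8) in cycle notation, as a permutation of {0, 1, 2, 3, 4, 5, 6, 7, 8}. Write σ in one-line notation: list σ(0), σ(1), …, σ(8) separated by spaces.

Reading each image from the cycles: 0→2, 1→5, 2→3, 3→1, 4→6, 5→4, 6→0, 7→7, 8→8.
Listing these in domain order gives 2 5 3 1 6 4 0 7 8.

2 5 3 1 6 4 0 7 8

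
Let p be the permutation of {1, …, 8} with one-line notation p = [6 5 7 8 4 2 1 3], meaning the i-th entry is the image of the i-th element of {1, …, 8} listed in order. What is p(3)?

7

3 is element number 3 of the domain, and entry number 3 of the one-line form is 7, so p(3) = 7.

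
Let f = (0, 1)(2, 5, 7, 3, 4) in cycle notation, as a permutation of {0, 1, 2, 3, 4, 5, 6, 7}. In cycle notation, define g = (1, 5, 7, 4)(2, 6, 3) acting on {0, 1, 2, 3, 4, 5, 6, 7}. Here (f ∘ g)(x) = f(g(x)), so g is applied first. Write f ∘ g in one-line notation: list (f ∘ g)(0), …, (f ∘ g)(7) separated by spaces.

(f ∘ g)(x) = f(g(x)). Computing each image: f(g(0)) = f(0) = 1, f(g(1)) = f(5) = 7, f(g(2)) = f(6) = 6, f(g(3)) = f(2) = 5, f(g(4)) = f(1) = 0, f(g(5)) = f(7) = 3, f(g(6)) = f(3) = 4, f(g(7)) = f(4) = 2.
Hence f ∘ g = [1 7 6 5 0 3 4 2].

1 7 6 5 0 3 4 2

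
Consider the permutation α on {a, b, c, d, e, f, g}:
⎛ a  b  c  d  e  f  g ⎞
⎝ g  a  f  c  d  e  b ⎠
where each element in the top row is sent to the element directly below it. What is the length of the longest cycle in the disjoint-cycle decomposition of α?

4

Decomposing into disjoint cycles gives (a g b)(c f e d); the longest has length 4.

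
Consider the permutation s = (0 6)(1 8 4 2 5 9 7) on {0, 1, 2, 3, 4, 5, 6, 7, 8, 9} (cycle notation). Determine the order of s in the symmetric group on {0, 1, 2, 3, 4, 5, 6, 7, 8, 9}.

14

The disjoint cycles have lengths 7, 2, 1.
The order of s is the least common multiple of its cycle lengths: lcm(7, 2) = 14.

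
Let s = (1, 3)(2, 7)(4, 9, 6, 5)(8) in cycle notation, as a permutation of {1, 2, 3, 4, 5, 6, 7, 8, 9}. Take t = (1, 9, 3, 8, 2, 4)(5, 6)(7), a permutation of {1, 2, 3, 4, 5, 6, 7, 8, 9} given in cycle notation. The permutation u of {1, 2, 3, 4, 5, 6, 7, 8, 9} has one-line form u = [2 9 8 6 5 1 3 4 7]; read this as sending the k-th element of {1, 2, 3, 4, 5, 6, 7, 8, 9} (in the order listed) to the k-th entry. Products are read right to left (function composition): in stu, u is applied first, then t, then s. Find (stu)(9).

Chase 9: u(9) = 7; t(7) = 7; s(7) = 2. Hence (stu)(9) = 2.

2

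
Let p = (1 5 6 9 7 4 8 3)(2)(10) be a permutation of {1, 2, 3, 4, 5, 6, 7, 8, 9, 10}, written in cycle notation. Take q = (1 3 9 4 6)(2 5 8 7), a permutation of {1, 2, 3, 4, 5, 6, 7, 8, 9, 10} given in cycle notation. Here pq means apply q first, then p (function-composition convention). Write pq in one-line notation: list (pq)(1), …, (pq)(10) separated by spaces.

(pq)(x) = p(q(x)). Computing each image: p(q(1)) = p(3) = 1, p(q(2)) = p(5) = 6, p(q(3)) = p(9) = 7, p(q(4)) = p(6) = 9, p(q(5)) = p(8) = 3, p(q(6)) = p(1) = 5, p(q(7)) = p(2) = 2, p(q(8)) = p(7) = 4, p(q(9)) = p(4) = 8, p(q(10)) = p(10) = 10.
Hence pq = [1 6 7 9 3 5 2 4 8 10].

1 6 7 9 3 5 2 4 8 10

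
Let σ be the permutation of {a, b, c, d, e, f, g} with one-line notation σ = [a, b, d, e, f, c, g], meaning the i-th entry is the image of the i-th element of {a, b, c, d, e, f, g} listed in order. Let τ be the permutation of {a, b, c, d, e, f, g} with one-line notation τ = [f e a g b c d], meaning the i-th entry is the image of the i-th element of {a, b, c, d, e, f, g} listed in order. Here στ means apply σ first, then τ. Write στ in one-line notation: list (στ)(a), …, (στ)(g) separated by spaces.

For each element, apply σ then τ: a → a → f; b → b → e; c → d → g; d → e → b; e → f → c; f → c → a; g → g → d.
So στ in one-line form is f e g b c a d.

f e g b c a d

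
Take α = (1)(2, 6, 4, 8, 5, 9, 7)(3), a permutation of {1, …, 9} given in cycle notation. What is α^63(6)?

6

6 lies in the 7-cycle (2, 6, 4, 8, 5, 9, 7).
Since the cycle has length 7, α^63 acts on it the same as α^0 (63 mod 7 = 0).
So α^63(6) = 6.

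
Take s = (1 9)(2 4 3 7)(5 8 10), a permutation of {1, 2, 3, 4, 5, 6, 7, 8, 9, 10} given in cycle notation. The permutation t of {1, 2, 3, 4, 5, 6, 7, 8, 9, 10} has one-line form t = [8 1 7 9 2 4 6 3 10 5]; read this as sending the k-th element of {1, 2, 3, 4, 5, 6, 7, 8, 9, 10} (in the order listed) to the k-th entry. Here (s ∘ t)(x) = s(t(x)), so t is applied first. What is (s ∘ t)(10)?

First apply t: t(10) = 5, then s(5) = 8. Thus (s ∘ t)(10) = 8.

8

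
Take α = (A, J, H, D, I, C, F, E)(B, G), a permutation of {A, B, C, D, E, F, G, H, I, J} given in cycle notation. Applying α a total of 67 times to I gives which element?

I lies in the 8-cycle (A, J, H, D, I, C, F, E).
Since the cycle has length 8, α^67 acts on it the same as α^3 (67 mod 8 = 3).
Advancing 3 steps from I: I → C → F → E.

E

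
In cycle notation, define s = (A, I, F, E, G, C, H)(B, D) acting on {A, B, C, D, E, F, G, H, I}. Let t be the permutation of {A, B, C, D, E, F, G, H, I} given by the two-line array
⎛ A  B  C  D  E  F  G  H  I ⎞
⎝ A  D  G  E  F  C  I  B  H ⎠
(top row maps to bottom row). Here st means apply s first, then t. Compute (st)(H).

First apply s: s(H) = A, then t(A) = A. Thus (st)(H) = A.

A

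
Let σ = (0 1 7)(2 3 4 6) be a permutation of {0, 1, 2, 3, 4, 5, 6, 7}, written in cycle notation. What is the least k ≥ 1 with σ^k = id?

The cycle type of σ is (4, 3, 1).
The order is lcm(4, 3) = 12.

12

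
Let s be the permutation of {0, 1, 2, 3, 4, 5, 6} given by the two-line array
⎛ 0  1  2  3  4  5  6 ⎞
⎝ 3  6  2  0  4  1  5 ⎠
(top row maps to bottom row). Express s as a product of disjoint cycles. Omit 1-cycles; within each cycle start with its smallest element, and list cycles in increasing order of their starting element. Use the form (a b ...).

(0 3)(1 6 5)

Iterating s from 0 gives 0 → 3 → 0; that is the 2-cycle (0 3).
Repeating from the next unused element and collecting all non-trivial cycles gives (0 3)(1 6 5).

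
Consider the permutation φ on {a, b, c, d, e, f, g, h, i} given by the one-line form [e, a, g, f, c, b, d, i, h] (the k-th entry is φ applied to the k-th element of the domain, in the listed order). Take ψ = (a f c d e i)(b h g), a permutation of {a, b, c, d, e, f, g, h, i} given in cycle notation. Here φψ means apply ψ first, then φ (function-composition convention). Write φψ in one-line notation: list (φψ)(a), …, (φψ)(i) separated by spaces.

(φψ)(x) = φ(ψ(x)). Computing each image: φ(ψ(a)) = φ(f) = b, φ(ψ(b)) = φ(h) = i, φ(ψ(c)) = φ(d) = f, φ(ψ(d)) = φ(e) = c, φ(ψ(e)) = φ(i) = h, φ(ψ(f)) = φ(c) = g, φ(ψ(g)) = φ(b) = a, φ(ψ(h)) = φ(g) = d, φ(ψ(i)) = φ(a) = e.
Hence φψ = [b i f c h g a d e].

b i f c h g a d e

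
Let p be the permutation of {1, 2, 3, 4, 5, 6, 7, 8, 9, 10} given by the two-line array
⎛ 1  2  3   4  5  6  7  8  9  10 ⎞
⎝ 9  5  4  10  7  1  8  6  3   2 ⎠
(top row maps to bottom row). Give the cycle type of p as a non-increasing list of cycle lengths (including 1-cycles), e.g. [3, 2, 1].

[10]

The disjoint cycles are (1 9 3 4 10 2 5 7 8 6), with lengths 10 in non-increasing order.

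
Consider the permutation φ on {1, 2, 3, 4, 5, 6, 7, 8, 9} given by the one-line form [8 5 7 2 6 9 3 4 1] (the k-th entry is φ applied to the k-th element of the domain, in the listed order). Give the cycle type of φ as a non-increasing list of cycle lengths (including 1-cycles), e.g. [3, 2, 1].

The disjoint cycles are (1, 8, 4, 2, 5, 6, 9)(3, 7), with lengths 7, 2 in non-increasing order.

[7, 2]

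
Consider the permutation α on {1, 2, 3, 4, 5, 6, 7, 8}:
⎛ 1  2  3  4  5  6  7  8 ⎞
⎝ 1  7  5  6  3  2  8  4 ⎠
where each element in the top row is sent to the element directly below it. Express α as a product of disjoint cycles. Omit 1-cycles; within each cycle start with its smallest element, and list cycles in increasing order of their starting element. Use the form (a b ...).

(2 7 8 4 6)(3 5)

From 2: 2 → 7 → 8 → 4 → 6 → 2, closing the cycle (2 7 8 4 6).
Repeating from the next unused element and collecting all non-trivial cycles gives (2 7 8 4 6)(3 5).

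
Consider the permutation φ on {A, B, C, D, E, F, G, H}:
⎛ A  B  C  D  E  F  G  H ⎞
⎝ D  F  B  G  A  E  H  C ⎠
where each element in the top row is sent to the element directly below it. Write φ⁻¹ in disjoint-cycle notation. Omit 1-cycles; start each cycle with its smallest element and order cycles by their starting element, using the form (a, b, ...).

(A, E, F, B, C, H, G, D)

The cycle decomposition of φ is (A, D, G, H, C, B, F, E).
Reversing each cycle (and rotating so the smallest element leads) gives φ⁻¹ = (A, E, F, B, C, H, G, D).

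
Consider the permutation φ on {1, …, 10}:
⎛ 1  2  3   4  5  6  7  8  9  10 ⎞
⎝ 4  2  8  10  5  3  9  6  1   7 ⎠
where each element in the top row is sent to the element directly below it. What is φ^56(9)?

1

Tracing 9 → 1 → … returns to 9 after 5 steps, so 9 lies in a 5-cycle (1, 4, 10, 7, 9).
Powers repeat with period 5 on this cycle, and 56 mod 5 = 1, so φ^56(9) = φ^1(9).
Advancing 1 step from 9: 9 → 1.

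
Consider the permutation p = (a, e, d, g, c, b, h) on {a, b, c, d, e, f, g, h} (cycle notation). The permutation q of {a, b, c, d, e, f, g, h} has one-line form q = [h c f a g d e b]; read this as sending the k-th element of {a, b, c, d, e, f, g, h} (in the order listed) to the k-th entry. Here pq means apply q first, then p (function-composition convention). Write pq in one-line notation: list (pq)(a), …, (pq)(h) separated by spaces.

(pq)(x) = p(q(x)). Computing each image: p(q(a)) = p(h) = a, p(q(b)) = p(c) = b, p(q(c)) = p(f) = f, p(q(d)) = p(a) = e, p(q(e)) = p(g) = c, p(q(f)) = p(d) = g, p(q(g)) = p(e) = d, p(q(h)) = p(b) = h.
Hence pq = [a b f e c g d h].

a b f e c g d h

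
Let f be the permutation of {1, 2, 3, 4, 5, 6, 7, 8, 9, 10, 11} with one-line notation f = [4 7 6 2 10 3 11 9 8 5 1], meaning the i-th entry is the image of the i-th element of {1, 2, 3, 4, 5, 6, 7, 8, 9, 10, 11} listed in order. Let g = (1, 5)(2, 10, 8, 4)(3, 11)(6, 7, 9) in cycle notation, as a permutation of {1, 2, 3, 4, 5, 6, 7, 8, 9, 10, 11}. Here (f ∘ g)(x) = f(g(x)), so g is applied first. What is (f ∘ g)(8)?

2

(f ∘ g)(8) = f(g(8)). g(8) = 4, then f(4) = 2. So (f ∘ g)(8) = 2.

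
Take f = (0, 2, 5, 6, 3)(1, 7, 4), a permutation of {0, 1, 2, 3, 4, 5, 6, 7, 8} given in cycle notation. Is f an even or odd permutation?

even

The cycle lengths are 5, 3, 1.
A cycle of length ℓ contributes ℓ−1 transpositions, so f is a product of 4 + 2 = 6 transpositions — even.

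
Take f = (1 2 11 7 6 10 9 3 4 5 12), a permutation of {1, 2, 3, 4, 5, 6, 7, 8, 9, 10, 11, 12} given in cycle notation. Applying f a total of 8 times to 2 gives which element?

2 lies in the 11-cycle (1 2 11 7 6 10 9 3 4 5 12).
Advancing 8 steps from 2: 2 → 11 → 7 → 6 → 10 → 9 → 3 → 4 → 5.

5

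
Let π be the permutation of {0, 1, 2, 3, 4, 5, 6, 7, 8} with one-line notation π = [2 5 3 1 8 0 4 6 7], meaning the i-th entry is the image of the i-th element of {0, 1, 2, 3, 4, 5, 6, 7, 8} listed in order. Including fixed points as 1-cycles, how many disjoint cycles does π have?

The cycle decomposition is (0, 2, 3, 1, 5)(4, 8, 7, 6), which has 2 cycles (counting 1-cycles).

2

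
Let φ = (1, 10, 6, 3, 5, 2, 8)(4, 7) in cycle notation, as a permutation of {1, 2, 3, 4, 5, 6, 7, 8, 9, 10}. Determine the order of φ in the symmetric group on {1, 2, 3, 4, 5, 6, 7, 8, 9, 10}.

The cycle type of φ is (7, 2, 1).
The order of φ is the least common multiple of its cycle lengths: lcm(7, 2) = 14.

14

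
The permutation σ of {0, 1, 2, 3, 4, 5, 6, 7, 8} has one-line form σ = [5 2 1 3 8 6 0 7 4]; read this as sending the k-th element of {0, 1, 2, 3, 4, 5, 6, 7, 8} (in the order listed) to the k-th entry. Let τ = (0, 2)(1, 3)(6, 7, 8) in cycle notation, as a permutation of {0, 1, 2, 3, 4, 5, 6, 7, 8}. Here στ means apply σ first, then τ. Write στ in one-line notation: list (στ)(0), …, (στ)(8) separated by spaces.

5 0 3 1 6 7 2 8 4

For each element, apply σ then τ: 0 → 5 → 5; 1 → 2 → 0; 2 → 1 → 3; 3 → 3 → 1; 4 → 8 → 6; 5 → 6 → 7; 6 → 0 → 2; 7 → 7 → 8; 8 → 4 → 4.
So στ in one-line form is 5 0 3 1 6 7 2 8 4.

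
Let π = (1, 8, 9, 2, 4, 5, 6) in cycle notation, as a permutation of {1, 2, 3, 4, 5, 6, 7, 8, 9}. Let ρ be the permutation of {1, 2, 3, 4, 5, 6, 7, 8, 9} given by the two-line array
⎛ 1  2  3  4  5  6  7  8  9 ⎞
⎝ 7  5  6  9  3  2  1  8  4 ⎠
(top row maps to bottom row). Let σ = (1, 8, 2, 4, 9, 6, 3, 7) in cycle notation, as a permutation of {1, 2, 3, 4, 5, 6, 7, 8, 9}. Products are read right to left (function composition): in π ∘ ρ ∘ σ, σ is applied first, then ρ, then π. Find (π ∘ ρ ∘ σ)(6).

1

(π ∘ ρ ∘ σ)(6) = π(ρ(σ(6))). σ(6) = 3, then ρ(3) = 6, then π(6) = 1, so the result is 1.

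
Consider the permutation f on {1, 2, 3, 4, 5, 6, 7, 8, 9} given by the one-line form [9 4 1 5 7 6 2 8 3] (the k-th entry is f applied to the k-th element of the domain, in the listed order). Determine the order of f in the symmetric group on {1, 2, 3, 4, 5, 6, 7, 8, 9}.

12

The disjoint-cycle form of f has cycle lengths 4, 3, 1, 1.
The order is lcm(4, 3) = 12.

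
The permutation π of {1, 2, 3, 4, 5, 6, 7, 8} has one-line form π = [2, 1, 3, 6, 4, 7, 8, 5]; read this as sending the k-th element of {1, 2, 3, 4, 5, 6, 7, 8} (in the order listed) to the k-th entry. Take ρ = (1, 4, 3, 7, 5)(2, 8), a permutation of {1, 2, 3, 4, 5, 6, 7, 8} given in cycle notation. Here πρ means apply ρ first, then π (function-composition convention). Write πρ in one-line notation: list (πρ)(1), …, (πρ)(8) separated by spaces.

(πρ)(x) = π(ρ(x)). Computing each image: π(ρ(1)) = π(4) = 6, π(ρ(2)) = π(8) = 5, π(ρ(3)) = π(7) = 8, π(ρ(4)) = π(3) = 3, π(ρ(5)) = π(1) = 2, π(ρ(6)) = π(6) = 7, π(ρ(7)) = π(5) = 4, π(ρ(8)) = π(2) = 1.
Hence πρ = [6 5 8 3 2 7 4 1].

6 5 8 3 2 7 4 1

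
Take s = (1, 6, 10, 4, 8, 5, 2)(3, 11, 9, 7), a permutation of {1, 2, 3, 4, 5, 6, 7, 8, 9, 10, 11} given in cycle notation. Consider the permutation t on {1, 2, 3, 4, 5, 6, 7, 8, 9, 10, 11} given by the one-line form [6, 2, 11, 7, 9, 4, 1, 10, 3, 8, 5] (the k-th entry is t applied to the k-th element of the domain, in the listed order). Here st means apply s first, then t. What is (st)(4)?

(st)(4) = t(s(4)). s(4) = 8, then t(8) = 10. So (st)(4) = 10.

10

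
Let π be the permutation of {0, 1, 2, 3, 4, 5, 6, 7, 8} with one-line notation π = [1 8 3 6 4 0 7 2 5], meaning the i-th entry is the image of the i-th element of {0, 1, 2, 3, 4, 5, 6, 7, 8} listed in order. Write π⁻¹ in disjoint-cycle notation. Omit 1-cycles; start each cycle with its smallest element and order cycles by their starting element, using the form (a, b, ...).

First write π in disjoint cycles: (0, 1, 8, 5)(2, 3, 6, 7).
Reversing each cycle (and rotating so the smallest element leads) gives π⁻¹ = (0, 5, 8, 1)(2, 7, 6, 3).

(0, 5, 8, 1)(2, 7, 6, 3)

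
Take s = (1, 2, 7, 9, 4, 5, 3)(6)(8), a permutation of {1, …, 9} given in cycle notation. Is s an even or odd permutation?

even

The cycle lengths are 7, 1, 1.
A cycle of length ℓ contributes ℓ−1 transpositions, so s is a product of 6 transpositions — even.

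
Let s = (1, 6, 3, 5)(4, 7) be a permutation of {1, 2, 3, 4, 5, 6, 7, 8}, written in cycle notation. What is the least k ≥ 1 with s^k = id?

The cycle type of s is (4, 2, 1, 1).
Since disjoint cycles commute, ord(s) = lcm(4, 2) = 4.

4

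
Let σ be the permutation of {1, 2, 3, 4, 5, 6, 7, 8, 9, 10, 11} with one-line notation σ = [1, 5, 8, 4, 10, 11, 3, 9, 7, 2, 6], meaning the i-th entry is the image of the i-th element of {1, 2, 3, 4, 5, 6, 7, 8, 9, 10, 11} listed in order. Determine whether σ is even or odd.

even

In disjoint-cycle form the cycle lengths are 4, 3, 2, 1, 1.
A cycle of length ℓ contributes ℓ−1 transpositions, so σ is a product of 3 + 2 + 1 = 6 transpositions — even.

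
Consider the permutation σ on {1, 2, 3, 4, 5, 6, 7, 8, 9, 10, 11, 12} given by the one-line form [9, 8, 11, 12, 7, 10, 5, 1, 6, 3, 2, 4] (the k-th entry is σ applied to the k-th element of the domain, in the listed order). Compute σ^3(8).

6

Tracing 8 → 1 → … returns to 8 after 8 steps, so 8 lies in an 8-cycle (1, 9, 6, 10, 3, 11, 2, 8).
Stepping 3 places around the cycle: 8 → 1 → 9 → 6.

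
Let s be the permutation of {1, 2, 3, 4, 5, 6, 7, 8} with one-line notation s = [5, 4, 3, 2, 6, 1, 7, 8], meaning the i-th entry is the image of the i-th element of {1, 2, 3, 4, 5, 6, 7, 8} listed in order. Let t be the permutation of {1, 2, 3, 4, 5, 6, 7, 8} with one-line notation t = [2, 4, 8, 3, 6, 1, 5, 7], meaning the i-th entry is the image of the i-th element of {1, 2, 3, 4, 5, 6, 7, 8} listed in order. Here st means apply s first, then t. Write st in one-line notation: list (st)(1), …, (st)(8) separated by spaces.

6 3 8 4 1 2 5 7

(st)(x) = t(s(x)). Computing each image: t(s(1)) = t(5) = 6, t(s(2)) = t(4) = 3, t(s(3)) = t(3) = 8, t(s(4)) = t(2) = 4, t(s(5)) = t(6) = 1, t(s(6)) = t(1) = 2, t(s(7)) = t(7) = 5, t(s(8)) = t(8) = 7.
Hence st = [6 3 8 4 1 2 5 7].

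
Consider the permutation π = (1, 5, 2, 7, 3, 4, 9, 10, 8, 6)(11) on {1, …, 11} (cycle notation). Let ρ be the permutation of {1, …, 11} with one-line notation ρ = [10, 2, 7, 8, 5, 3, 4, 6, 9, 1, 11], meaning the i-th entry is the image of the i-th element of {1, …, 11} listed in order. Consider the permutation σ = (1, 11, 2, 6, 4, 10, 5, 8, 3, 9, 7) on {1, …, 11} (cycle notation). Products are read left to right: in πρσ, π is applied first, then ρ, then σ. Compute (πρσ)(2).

10

(πρσ)(2) = σ(ρ(π(2))). π(2) = 7, then ρ(7) = 4, then σ(4) = 10, so the result is 10.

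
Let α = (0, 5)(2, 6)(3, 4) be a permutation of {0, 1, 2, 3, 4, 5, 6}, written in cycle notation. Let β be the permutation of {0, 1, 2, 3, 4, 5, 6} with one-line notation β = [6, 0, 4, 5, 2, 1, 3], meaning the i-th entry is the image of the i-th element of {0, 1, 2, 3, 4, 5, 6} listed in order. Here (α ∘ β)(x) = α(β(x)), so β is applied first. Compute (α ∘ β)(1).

5

β(1) = 0, then α(0) = 5; composing gives (α ∘ β)(1) = 5.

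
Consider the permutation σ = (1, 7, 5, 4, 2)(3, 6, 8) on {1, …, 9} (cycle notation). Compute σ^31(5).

4

5 lies in the 5-cycle (1, 7, 5, 4, 2).
Powers repeat with period 5 on this cycle, and 31 mod 5 = 1, so σ^31(5) = σ^1(5).
Stepping 1 place around the cycle: 5 → 4.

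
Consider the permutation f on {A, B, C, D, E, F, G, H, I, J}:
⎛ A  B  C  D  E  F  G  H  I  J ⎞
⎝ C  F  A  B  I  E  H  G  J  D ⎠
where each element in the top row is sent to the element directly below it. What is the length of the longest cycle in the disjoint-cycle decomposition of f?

6

Decomposing into disjoint cycles gives (A C)(B F E I J D)(G H); the longest has length 6.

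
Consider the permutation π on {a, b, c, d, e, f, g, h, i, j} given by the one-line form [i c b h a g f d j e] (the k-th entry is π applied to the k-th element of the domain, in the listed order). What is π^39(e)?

j

Tracing e → a → … returns to e after 4 steps, so e lies in a 4-cycle (a, i, j, e).
Powers repeat with period 4 on this cycle, and 39 mod 4 = 3, so π^39(e) = π^3(e).
Advancing 3 steps from e: e → a → i → j.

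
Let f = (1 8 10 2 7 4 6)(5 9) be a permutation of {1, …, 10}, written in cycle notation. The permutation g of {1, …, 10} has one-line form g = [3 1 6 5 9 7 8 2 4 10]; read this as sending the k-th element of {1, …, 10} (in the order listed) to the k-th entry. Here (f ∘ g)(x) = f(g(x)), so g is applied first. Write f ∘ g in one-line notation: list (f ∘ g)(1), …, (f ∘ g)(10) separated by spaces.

3 8 1 9 5 4 10 7 6 2

(f ∘ g)(x) = f(g(x)). Computing each image: f(g(1)) = f(3) = 3, f(g(2)) = f(1) = 8, f(g(3)) = f(6) = 1, f(g(4)) = f(5) = 9, f(g(5)) = f(9) = 5, f(g(6)) = f(7) = 4, f(g(7)) = f(8) = 10, f(g(8)) = f(2) = 7, f(g(9)) = f(4) = 6, f(g(10)) = f(10) = 2.
Hence f ∘ g = [3 8 1 9 5 4 10 7 6 2].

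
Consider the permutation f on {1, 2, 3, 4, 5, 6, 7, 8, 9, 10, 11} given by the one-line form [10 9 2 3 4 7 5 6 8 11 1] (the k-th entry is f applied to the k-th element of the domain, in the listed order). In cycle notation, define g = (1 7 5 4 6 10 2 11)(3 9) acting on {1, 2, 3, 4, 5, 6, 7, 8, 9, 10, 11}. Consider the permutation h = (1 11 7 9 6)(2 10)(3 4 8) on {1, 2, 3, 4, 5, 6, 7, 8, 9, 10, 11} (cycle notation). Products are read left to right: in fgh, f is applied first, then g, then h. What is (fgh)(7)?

Apply the permutations in order: f(7) = 5, then g(5) = 4, then h(4) = 8. So (fgh)(7) = 8.

8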